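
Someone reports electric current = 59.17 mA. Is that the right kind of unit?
Yes

electric current has SI base units: A
mA reduces to the same SI base units, so it is a valid unit for electric current.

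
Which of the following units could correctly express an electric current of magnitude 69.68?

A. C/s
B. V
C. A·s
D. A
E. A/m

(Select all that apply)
A, D

electric current has SI base units: A

Checking each option against A:
  A. C/s: ✓ matches
  B. V: ✗ does not match
  C. A·s: ✗ does not match
  D. A: ✓ matches
  E. A/m: ✗ does not match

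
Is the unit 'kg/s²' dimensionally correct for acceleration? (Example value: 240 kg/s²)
No

acceleration has SI base units: m / s^2
kg/s² does NOT reduce to m / s^2; a valid unit for acceleration would be e.g. m/s².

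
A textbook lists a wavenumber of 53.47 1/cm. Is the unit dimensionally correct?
Yes

wavenumber has SI base units: 1 / m
1/cm reduces to the same SI base units, so it is a valid unit for wavenumber.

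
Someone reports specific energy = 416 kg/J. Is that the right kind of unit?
No

specific energy has SI base units: m^2 / s^2
kg/J does NOT reduce to m^2 / s^2; a valid unit for specific energy would be e.g. J/kg.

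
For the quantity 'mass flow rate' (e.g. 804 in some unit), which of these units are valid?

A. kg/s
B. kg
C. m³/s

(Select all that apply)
A

mass flow rate has SI base units: kg / s

Checking each option against kg / s:
  A. kg/s: ✓ matches
  B. kg: ✗ does not match
  C. m³/s: ✗ does not match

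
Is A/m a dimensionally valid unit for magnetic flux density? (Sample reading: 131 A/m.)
No

magnetic flux density has SI base units: kg / (A * s^2)
A/m does NOT reduce to kg / (A * s^2); a valid unit for magnetic flux density would be e.g. T.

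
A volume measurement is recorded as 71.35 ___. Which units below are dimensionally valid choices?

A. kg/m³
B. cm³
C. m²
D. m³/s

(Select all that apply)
B

volume has SI base units: m^3

Checking each option against m^3:
  A. kg/m³: ✗ does not match
  B. cm³: ✓ matches
  C. m²: ✗ does not match
  D. m³/s: ✗ does not match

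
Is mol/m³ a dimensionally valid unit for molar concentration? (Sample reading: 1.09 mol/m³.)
Yes

molar concentration has SI base units: mol / m^3
mol/m³ reduces to the same SI base units, so it is a valid unit for molar concentration.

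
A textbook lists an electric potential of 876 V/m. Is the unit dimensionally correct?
No

electric potential has SI base units: kg * m^2 / (A * s^3)
V/m does NOT reduce to kg * m^2 / (A * s^3); a valid unit for electric potential would be e.g. V.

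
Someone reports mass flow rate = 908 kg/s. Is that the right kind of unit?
Yes

mass flow rate has SI base units: kg / s
kg/s reduces to the same SI base units, so it is a valid unit for mass flow rate.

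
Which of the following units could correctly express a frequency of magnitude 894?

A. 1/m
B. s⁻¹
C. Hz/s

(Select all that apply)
B

frequency has SI base units: 1 / s

Checking each option against 1 / s:
  A. 1/m: ✗ does not match
  B. s⁻¹: ✓ matches
  C. Hz/s: ✗ does not match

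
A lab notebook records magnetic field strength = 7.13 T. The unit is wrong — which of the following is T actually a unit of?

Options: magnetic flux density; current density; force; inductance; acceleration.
magnetic flux density

magnetic field strength should have units dimensionally equivalent to A / m (e.g. A/m).
The given unit 'T' reduces to kg / (A * s^2). Of the listed options, that is the dimensionality of magnetic flux density.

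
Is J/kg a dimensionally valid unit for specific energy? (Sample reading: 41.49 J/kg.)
Yes

specific energy has SI base units: m^2 / s^2
J/kg reduces to the same SI base units, so it is a valid unit for specific energy.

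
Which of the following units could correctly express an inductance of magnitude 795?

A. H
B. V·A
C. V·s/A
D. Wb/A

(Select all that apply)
A, C, D

inductance has SI base units: kg * m^2 / (A^2 * s^2)

Checking each option against kg * m^2 / (A^2 * s^2):
  A. H: ✓ matches
  B. V·A: ✗ does not match
  C. V·s/A: ✓ matches
  D. Wb/A: ✓ matches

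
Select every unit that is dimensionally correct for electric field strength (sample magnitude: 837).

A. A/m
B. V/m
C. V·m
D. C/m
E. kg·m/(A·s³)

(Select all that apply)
B, E

electric field strength has SI base units: kg * m / (A * s^3)

Checking each option against kg * m / (A * s^3):
  A. A/m: ✗ does not match
  B. V/m: ✓ matches
  C. V·m: ✗ does not match
  D. C/m: ✗ does not match
  E. kg·m/(A·s³): ✓ matches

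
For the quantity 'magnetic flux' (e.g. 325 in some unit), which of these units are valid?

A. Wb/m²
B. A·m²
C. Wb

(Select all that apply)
C

magnetic flux has SI base units: kg * m^2 / (A * s^2)

Checking each option against kg * m^2 / (A * s^2):
  A. Wb/m²: ✗ does not match
  B. A·m²: ✗ does not match
  C. Wb: ✓ matches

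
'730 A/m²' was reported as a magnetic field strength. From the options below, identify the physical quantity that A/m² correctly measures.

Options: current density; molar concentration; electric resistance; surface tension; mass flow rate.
current density

magnetic field strength should have units dimensionally equivalent to A / m (e.g. A/m).
The given unit 'A/m²' reduces to A / m^2. Of the listed options, that is the dimensionality of current density.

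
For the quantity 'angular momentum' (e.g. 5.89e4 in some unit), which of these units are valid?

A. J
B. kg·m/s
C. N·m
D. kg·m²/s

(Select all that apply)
D

angular momentum has SI base units: kg * m^2 / s

Checking each option against kg * m^2 / s:
  A. J: ✗ does not match
  B. kg·m/s: ✗ does not match
  C. N·m: ✗ does not match
  D. kg·m²/s: ✓ matches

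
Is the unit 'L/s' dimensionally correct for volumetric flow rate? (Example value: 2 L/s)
Yes

volumetric flow rate has SI base units: m^3 / s
L/s reduces to the same SI base units, so it is a valid unit for volumetric flow rate.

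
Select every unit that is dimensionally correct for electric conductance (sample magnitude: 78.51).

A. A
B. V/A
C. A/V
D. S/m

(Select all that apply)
C

electric conductance has SI base units: A^2 * s^3 / (kg * m^2)

Checking each option against A^2 * s^3 / (kg * m^2):
  A. A: ✗ does not match
  B. V/A: ✗ does not match
  C. A/V: ✓ matches
  D. S/m: ✗ does not match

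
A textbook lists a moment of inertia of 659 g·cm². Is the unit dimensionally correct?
Yes

moment of inertia has SI base units: kg * m^2
g·cm² reduces to the same SI base units, so it is a valid unit for moment of inertia.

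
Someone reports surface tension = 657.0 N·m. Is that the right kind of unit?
No

surface tension has SI base units: kg / s^2
N·m does NOT reduce to kg / s^2; a valid unit for surface tension would be e.g. N/m.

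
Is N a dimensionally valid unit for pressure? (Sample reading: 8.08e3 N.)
No

pressure has SI base units: kg / (m * s^2)
N does NOT reduce to kg / (m * s^2); a valid unit for pressure would be e.g. Pa.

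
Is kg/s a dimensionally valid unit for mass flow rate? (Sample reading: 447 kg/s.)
Yes

mass flow rate has SI base units: kg / s
kg/s reduces to the same SI base units, so it is a valid unit for mass flow rate.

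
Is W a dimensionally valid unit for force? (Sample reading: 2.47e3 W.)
No

force has SI base units: kg * m / s^2
W does NOT reduce to kg * m / s^2; a valid unit for force would be e.g. N.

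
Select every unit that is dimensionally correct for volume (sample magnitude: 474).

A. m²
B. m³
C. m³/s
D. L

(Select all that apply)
B, D

volume has SI base units: m^3

Checking each option against m^3:
  A. m²: ✗ does not match
  B. m³: ✓ matches
  C. m³/s: ✗ does not match
  D. L: ✓ matches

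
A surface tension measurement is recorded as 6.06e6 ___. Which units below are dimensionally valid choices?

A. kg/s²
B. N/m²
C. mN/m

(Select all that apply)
A, C

surface tension has SI base units: kg / s^2

Checking each option against kg / s^2:
  A. kg/s²: ✓ matches
  B. N/m²: ✗ does not match
  C. mN/m: ✓ matches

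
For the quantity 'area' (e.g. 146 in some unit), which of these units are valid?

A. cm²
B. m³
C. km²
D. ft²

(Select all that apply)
A, C, D

area has SI base units: m^2

Checking each option against m^2:
  A. cm²: ✓ matches
  B. m³: ✗ does not match
  C. km²: ✓ matches
  D. ft²: ✓ matches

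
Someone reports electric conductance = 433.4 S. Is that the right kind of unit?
Yes

electric conductance has SI base units: A^2 * s^3 / (kg * m^2)
S reduces to the same SI base units, so it is a valid unit for electric conductance.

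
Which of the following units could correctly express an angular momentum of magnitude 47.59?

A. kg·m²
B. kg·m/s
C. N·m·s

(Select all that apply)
C

angular momentum has SI base units: kg * m^2 / s

Checking each option against kg * m^2 / s:
  A. kg·m²: ✗ does not match
  B. kg·m/s: ✗ does not match
  C. N·m·s: ✓ matches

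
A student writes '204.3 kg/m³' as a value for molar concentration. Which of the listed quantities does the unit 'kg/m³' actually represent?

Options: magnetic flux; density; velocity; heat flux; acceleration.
density

molar concentration should have units dimensionally equivalent to mol / m^3 (e.g. mol/m³).
The given unit 'kg/m³' reduces to kg / m^3. Of the listed options, that is the dimensionality of density.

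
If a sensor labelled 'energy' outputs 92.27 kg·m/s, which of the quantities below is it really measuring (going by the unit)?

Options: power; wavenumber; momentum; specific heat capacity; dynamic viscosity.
momentum

energy should have units dimensionally equivalent to kg * m^2 / s^2 (e.g. J).
The given unit 'kg·m/s' reduces to kg * m / s. Of the listed options, that is the dimensionality of momentum.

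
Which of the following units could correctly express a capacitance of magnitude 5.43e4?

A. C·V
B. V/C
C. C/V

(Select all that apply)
C

capacitance has SI base units: A^2 * s^4 / (kg * m^2)

Checking each option against A^2 * s^4 / (kg * m^2):
  A. C·V: ✗ does not match
  B. V/C: ✗ does not match
  C. C/V: ✓ matches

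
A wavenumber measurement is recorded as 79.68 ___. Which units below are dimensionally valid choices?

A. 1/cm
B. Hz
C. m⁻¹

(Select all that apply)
A, C

wavenumber has SI base units: 1 / m

Checking each option against 1 / m:
  A. 1/cm: ✓ matches
  B. Hz: ✗ does not match
  C. m⁻¹: ✓ matches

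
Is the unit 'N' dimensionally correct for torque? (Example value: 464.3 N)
No

torque has SI base units: kg * m^2 / s^2
N does NOT reduce to kg * m^2 / s^2; a valid unit for torque would be e.g. N·m.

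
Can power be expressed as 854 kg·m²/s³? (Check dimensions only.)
Yes

power has SI base units: kg * m^2 / s^3
kg·m²/s³ reduces to the same SI base units, so it is a valid unit for power.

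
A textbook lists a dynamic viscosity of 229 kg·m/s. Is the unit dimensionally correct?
No

dynamic viscosity has SI base units: kg / (m * s)
kg·m/s does NOT reduce to kg / (m * s); a valid unit for dynamic viscosity would be e.g. Pa·s.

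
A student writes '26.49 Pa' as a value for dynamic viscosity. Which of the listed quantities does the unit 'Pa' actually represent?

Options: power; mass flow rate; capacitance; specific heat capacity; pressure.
pressure

dynamic viscosity should have units dimensionally equivalent to kg / (m * s) (e.g. Pa·s).
The given unit 'Pa' reduces to kg / (m * s^2). Of the listed options, that is the dimensionality of pressure.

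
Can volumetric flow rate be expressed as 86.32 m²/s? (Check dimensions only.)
No

volumetric flow rate has SI base units: m^3 / s
m²/s does NOT reduce to m^3 / s; a valid unit for volumetric flow rate would be e.g. m³/s.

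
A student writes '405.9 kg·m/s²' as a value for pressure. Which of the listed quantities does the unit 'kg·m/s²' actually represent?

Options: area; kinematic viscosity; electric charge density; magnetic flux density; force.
force

pressure should have units dimensionally equivalent to kg / (m * s^2) (e.g. Pa).
The given unit 'kg·m/s²' reduces to kg * m / s^2. Of the listed options, that is the dimensionality of force.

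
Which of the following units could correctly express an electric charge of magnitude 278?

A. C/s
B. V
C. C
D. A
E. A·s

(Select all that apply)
C, E

electric charge has SI base units: A * s

Checking each option against A * s:
  A. C/s: ✗ does not match
  B. V: ✗ does not match
  C. C: ✓ matches
  D. A: ✗ does not match
  E. A·s: ✓ matches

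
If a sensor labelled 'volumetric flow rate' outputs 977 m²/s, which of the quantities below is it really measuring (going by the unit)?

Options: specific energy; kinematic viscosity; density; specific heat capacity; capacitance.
kinematic viscosity

volumetric flow rate should have units dimensionally equivalent to m^3 / s (e.g. m³/s).
The given unit 'm²/s' reduces to m^2 / s. Of the listed options, that is the dimensionality of kinematic viscosity.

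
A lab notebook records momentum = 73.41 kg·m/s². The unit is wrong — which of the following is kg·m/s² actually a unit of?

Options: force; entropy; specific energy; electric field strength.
force

momentum should have units dimensionally equivalent to kg * m / s (e.g. kg·m/s).
The given unit 'kg·m/s²' reduces to kg * m / s^2. Of the listed options, that is the dimensionality of force.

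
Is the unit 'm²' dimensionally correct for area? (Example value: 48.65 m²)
Yes

area has SI base units: m^2
m² reduces to the same SI base units, so it is a valid unit for area.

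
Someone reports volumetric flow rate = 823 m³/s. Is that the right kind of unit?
Yes

volumetric flow rate has SI base units: m^3 / s
m³/s reduces to the same SI base units, so it is a valid unit for volumetric flow rate.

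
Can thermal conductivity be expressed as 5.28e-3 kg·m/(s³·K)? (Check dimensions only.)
Yes

thermal conductivity has SI base units: kg * m / (s^3 * K)
kg·m/(s³·K) reduces to the same SI base units, so it is a valid unit for thermal conductivity.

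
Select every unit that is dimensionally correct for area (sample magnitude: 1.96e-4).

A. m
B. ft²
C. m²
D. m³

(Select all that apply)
B, C

area has SI base units: m^2

Checking each option against m^2:
  A. m: ✗ does not match
  B. ft²: ✓ matches
  C. m²: ✓ matches
  D. m³: ✗ does not match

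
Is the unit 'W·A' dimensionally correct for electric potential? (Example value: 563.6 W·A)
No

electric potential has SI base units: kg * m^2 / (A * s^3)
W·A does NOT reduce to kg * m^2 / (A * s^3); a valid unit for electric potential would be e.g. V.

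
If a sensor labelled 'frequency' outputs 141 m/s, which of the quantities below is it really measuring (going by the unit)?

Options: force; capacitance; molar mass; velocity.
velocity

frequency should have units dimensionally equivalent to 1 / s (e.g. Hz).
The given unit 'm/s' reduces to m / s. Of the listed options, that is the dimensionality of velocity.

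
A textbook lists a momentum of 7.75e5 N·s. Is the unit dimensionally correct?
Yes

momentum has SI base units: kg * m / s
N·s reduces to the same SI base units, so it is a valid unit for momentum.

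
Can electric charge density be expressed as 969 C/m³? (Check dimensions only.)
Yes

electric charge density has SI base units: A * s / m^3
C/m³ reduces to the same SI base units, so it is a valid unit for electric charge density.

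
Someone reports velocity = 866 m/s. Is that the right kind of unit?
Yes

velocity has SI base units: m / s
m/s reduces to the same SI base units, so it is a valid unit for velocity.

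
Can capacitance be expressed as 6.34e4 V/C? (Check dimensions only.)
No

capacitance has SI base units: A^2 * s^4 / (kg * m^2)
V/C does NOT reduce to A^2 * s^4 / (kg * m^2); a valid unit for capacitance would be e.g. F.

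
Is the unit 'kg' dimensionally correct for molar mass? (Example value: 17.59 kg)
No

molar mass has SI base units: kg / mol
kg does NOT reduce to kg / mol; a valid unit for molar mass would be e.g. kg/mol.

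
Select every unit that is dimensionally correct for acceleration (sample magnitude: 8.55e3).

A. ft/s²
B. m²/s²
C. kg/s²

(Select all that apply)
A

acceleration has SI base units: m / s^2

Checking each option against m / s^2:
  A. ft/s²: ✓ matches
  B. m²/s²: ✗ does not match
  C. kg/s²: ✗ does not match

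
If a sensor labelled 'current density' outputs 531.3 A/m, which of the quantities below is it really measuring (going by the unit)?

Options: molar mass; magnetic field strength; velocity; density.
magnetic field strength

current density should have units dimensionally equivalent to A / m^2 (e.g. A/m²).
The given unit 'A/m' reduces to A / m. Of the listed options, that is the dimensionality of magnetic field strength.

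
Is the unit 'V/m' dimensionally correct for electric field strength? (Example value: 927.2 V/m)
Yes

electric field strength has SI base units: kg * m / (A * s^3)
V/m reduces to the same SI base units, so it is a valid unit for electric field strength.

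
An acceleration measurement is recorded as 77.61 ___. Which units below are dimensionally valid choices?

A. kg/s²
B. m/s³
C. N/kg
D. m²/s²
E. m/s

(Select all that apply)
C

acceleration has SI base units: m / s^2

Checking each option against m / s^2:
  A. kg/s²: ✗ does not match
  B. m/s³: ✗ does not match
  C. N/kg: ✓ matches
  D. m²/s²: ✗ does not match
  E. m/s: ✗ does not match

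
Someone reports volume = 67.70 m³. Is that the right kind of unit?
Yes

volume has SI base units: m^3
m³ reduces to the same SI base units, so it is a valid unit for volume.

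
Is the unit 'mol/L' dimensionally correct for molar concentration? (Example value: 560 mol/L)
Yes

molar concentration has SI base units: mol / m^3
mol/L reduces to the same SI base units, so it is a valid unit for molar concentration.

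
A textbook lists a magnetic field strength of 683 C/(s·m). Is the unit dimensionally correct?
Yes

magnetic field strength has SI base units: A / m
C/(s·m) reduces to the same SI base units, so it is a valid unit for magnetic field strength.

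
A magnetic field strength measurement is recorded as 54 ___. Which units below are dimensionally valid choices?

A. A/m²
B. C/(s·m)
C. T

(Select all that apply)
B

magnetic field strength has SI base units: A / m

Checking each option against A / m:
  A. A/m²: ✗ does not match
  B. C/(s·m): ✓ matches
  C. T: ✗ does not match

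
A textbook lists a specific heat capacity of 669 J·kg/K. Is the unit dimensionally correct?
No

specific heat capacity has SI base units: m^2 / (s^2 * K)
J·kg/K does NOT reduce to m^2 / (s^2 * K); a valid unit for specific heat capacity would be e.g. J/(kg·K).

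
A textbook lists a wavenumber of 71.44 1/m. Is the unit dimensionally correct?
Yes

wavenumber has SI base units: 1 / m
1/m reduces to the same SI base units, so it is a valid unit for wavenumber.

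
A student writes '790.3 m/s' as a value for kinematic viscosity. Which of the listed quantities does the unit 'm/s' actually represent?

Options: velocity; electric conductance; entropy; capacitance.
velocity

kinematic viscosity should have units dimensionally equivalent to m^2 / s (e.g. m²/s).
The given unit 'm/s' reduces to m / s. Of the listed options, that is the dimensionality of velocity.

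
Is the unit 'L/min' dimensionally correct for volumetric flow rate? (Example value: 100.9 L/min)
Yes

volumetric flow rate has SI base units: m^3 / s
L/min reduces to the same SI base units, so it is a valid unit for volumetric flow rate.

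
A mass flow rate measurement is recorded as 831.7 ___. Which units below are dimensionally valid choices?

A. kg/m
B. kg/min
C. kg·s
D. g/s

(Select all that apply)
B, D

mass flow rate has SI base units: kg / s

Checking each option against kg / s:
  A. kg/m: ✗ does not match
  B. kg/min: ✓ matches
  C. kg·s: ✗ does not match
  D. g/s: ✓ matches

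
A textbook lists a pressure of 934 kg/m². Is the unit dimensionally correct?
No

pressure has SI base units: kg / (m * s^2)
kg/m² does NOT reduce to kg / (m * s^2); a valid unit for pressure would be e.g. Pa.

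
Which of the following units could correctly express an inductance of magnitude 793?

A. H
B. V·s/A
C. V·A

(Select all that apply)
A, B

inductance has SI base units: kg * m^2 / (A^2 * s^2)

Checking each option against kg * m^2 / (A^2 * s^2):
  A. H: ✓ matches
  B. V·s/A: ✓ matches
  C. V·A: ✗ does not match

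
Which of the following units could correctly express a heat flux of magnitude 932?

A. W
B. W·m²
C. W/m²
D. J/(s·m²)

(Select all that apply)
C, D

heat flux has SI base units: kg / s^3

Checking each option against kg / s^3:
  A. W: ✗ does not match
  B. W·m²: ✗ does not match
  C. W/m²: ✓ matches
  D. J/(s·m²): ✓ matches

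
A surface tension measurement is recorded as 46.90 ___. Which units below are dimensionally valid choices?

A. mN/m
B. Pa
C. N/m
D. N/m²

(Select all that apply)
A, C

surface tension has SI base units: kg / s^2

Checking each option against kg / s^2:
  A. mN/m: ✓ matches
  B. Pa: ✗ does not match
  C. N/m: ✓ matches
  D. N/m²: ✗ does not match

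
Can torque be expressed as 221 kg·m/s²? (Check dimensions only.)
No

torque has SI base units: kg * m^2 / s^2
kg·m/s² does NOT reduce to kg * m^2 / s^2; a valid unit for torque would be e.g. N·m.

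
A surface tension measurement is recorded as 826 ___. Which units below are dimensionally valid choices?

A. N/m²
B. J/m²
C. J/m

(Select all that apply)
B

surface tension has SI base units: kg / s^2

Checking each option against kg / s^2:
  A. N/m²: ✗ does not match
  B. J/m²: ✓ matches
  C. J/m: ✗ does not match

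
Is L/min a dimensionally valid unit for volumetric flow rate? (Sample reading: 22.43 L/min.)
Yes

volumetric flow rate has SI base units: m^3 / s
L/min reduces to the same SI base units, so it is a valid unit for volumetric flow rate.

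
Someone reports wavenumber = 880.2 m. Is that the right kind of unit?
No

wavenumber has SI base units: 1 / m
m does NOT reduce to 1 / m; a valid unit for wavenumber would be e.g. 1/m.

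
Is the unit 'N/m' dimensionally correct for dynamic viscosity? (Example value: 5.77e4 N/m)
No

dynamic viscosity has SI base units: kg / (m * s)
N/m does NOT reduce to kg / (m * s); a valid unit for dynamic viscosity would be e.g. Pa·s.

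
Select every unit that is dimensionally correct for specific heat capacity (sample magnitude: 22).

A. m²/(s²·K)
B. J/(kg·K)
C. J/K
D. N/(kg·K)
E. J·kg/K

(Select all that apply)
A, B

specific heat capacity has SI base units: m^2 / (s^2 * K)

Checking each option against m^2 / (s^2 * K):
  A. m²/(s²·K): ✓ matches
  B. J/(kg·K): ✓ matches
  C. J/K: ✗ does not match
  D. N/(kg·K): ✗ does not match
  E. J·kg/K: ✗ does not match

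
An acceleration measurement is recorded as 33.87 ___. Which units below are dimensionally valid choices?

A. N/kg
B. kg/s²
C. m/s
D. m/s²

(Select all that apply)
A, D

acceleration has SI base units: m / s^2

Checking each option against m / s^2:
  A. N/kg: ✓ matches
  B. kg/s²: ✗ does not match
  C. m/s: ✗ does not match
  D. m/s²: ✓ matches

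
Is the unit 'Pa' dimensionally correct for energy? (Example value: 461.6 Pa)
No

energy has SI base units: kg * m^2 / s^2
Pa does NOT reduce to kg * m^2 / s^2; a valid unit for energy would be e.g. J.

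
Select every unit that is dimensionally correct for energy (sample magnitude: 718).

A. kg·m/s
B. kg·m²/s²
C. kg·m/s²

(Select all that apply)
B

energy has SI base units: kg * m^2 / s^2

Checking each option against kg * m^2 / s^2:
  A. kg·m/s: ✗ does not match
  B. kg·m²/s²: ✓ matches
  C. kg·m/s²: ✗ does not match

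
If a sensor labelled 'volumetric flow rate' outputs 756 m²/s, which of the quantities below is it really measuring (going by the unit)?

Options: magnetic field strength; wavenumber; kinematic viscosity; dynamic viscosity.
kinematic viscosity

volumetric flow rate should have units dimensionally equivalent to m^3 / s (e.g. m³/s).
The given unit 'm²/s' reduces to m^2 / s. Of the listed options, that is the dimensionality of kinematic viscosity.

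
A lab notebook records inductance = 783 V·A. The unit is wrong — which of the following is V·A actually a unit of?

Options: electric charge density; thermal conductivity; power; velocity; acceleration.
power

inductance should have units dimensionally equivalent to kg * m^2 / (A^2 * s^2) (e.g. H).
The given unit 'V·A' reduces to kg * m^2 / s^3. Of the listed options, that is the dimensionality of power.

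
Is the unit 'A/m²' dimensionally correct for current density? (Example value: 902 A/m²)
Yes

current density has SI base units: A / m^2
A/m² reduces to the same SI base units, so it is a valid unit for current density.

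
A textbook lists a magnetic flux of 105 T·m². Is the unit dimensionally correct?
Yes

magnetic flux has SI base units: kg * m^2 / (A * s^2)
T·m² reduces to the same SI base units, so it is a valid unit for magnetic flux.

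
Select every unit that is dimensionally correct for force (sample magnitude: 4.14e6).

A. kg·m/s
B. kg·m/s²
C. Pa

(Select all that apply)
B

force has SI base units: kg * m / s^2

Checking each option against kg * m / s^2:
  A. kg·m/s: ✗ does not match
  B. kg·m/s²: ✓ matches
  C. Pa: ✗ does not match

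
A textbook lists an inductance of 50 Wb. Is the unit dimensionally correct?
No

inductance has SI base units: kg * m^2 / (A^2 * s^2)
Wb does NOT reduce to kg * m^2 / (A^2 * s^2); a valid unit for inductance would be e.g. H.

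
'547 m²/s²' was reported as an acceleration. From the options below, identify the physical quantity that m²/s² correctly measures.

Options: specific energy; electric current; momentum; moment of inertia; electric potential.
specific energy

acceleration should have units dimensionally equivalent to m / s^2 (e.g. m/s²).
The given unit 'm²/s²' reduces to m^2 / s^2. Of the listed options, that is the dimensionality of specific energy.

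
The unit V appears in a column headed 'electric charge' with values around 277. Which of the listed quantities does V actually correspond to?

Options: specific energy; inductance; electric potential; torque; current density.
electric potential

electric charge should have units dimensionally equivalent to A * s (e.g. C).
The given unit 'V' reduces to kg * m^2 / (A * s^3). Of the listed options, that is the dimensionality of electric potential.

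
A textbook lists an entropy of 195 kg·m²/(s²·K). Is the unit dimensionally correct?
Yes

entropy has SI base units: kg * m^2 / (s^2 * K)
kg·m²/(s²·K) reduces to the same SI base units, so it is a valid unit for entropy.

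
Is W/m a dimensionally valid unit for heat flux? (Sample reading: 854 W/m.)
No

heat flux has SI base units: kg / s^3
W/m does NOT reduce to kg / s^3; a valid unit for heat flux would be e.g. W/m².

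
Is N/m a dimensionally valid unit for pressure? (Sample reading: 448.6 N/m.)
No

pressure has SI base units: kg / (m * s^2)
N/m does NOT reduce to kg / (m * s^2); a valid unit for pressure would be e.g. Pa.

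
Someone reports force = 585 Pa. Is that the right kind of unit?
No

force has SI base units: kg * m / s^2
Pa does NOT reduce to kg * m / s^2; a valid unit for force would be e.g. N.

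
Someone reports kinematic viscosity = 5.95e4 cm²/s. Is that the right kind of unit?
Yes

kinematic viscosity has SI base units: m^2 / s
cm²/s reduces to the same SI base units, so it is a valid unit for kinematic viscosity.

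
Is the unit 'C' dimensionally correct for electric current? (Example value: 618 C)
No

electric current has SI base units: A
C does NOT reduce to A; a valid unit for electric current would be e.g. A.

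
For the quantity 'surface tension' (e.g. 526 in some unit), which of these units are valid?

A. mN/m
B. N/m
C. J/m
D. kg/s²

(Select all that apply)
A, B, D

surface tension has SI base units: kg / s^2

Checking each option against kg / s^2:
  A. mN/m: ✓ matches
  B. N/m: ✓ matches
  C. J/m: ✗ does not match
  D. kg/s²: ✓ matches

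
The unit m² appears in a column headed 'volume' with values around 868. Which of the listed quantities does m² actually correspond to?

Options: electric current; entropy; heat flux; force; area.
area

volume should have units dimensionally equivalent to m^3 (e.g. m³).
The given unit 'm²' reduces to m^2. Of the listed options, that is the dimensionality of area.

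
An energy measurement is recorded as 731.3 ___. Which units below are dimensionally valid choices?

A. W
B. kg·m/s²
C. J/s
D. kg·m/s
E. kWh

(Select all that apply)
E

energy has SI base units: kg * m^2 / s^2

Checking each option against kg * m^2 / s^2:
  A. W: ✗ does not match
  B. kg·m/s²: ✗ does not match
  C. J/s: ✗ does not match
  D. kg·m/s: ✗ does not match
  E. kWh: ✓ matches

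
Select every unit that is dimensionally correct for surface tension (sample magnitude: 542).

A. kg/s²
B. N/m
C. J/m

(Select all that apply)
A, B

surface tension has SI base units: kg / s^2

Checking each option against kg / s^2:
  A. kg/s²: ✓ matches
  B. N/m: ✓ matches
  C. J/m: ✗ does not match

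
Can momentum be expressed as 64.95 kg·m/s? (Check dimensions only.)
Yes

momentum has SI base units: kg * m / s
kg·m/s reduces to the same SI base units, so it is a valid unit for momentum.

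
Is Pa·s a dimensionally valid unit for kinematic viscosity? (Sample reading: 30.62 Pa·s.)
No

kinematic viscosity has SI base units: m^2 / s
Pa·s does NOT reduce to m^2 / s; a valid unit for kinematic viscosity would be e.g. m²/s.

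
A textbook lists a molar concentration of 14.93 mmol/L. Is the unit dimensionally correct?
Yes

molar concentration has SI base units: mol / m^3
mmol/L reduces to the same SI base units, so it is a valid unit for molar concentration.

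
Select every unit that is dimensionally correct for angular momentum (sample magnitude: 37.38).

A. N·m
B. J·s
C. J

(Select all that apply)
B

angular momentum has SI base units: kg * m^2 / s

Checking each option against kg * m^2 / s:
  A. N·m: ✗ does not match
  B. J·s: ✓ matches
  C. J: ✗ does not match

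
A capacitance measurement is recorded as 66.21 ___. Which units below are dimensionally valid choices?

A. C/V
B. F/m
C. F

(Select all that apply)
A, C

capacitance has SI base units: A^2 * s^4 / (kg * m^2)

Checking each option against A^2 * s^4 / (kg * m^2):
  A. C/V: ✓ matches
  B. F/m: ✗ does not match
  C. F: ✓ matches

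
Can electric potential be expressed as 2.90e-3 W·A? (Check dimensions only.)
No

electric potential has SI base units: kg * m^2 / (A * s^3)
W·A does NOT reduce to kg * m^2 / (A * s^3); a valid unit for electric potential would be e.g. V.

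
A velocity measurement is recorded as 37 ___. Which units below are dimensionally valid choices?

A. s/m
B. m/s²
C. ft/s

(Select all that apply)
C

velocity has SI base units: m / s

Checking each option against m / s:
  A. s/m: ✗ does not match
  B. m/s²: ✗ does not match
  C. ft/s: ✓ matches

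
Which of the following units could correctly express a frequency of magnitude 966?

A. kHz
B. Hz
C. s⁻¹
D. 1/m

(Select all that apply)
A, B, C

frequency has SI base units: 1 / s

Checking each option against 1 / s:
  A. kHz: ✓ matches
  B. Hz: ✓ matches
  C. s⁻¹: ✓ matches
  D. 1/m: ✗ does not match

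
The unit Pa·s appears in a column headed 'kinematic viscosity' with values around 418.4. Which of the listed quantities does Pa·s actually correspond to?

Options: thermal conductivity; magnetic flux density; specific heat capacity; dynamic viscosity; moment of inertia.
dynamic viscosity

kinematic viscosity should have units dimensionally equivalent to m^2 / s (e.g. m²/s).
The given unit 'Pa·s' reduces to kg / (m * s). Of the listed options, that is the dimensionality of dynamic viscosity.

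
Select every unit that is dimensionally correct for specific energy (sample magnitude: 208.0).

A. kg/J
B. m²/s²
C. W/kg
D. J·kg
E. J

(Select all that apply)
B

specific energy has SI base units: m^2 / s^2

Checking each option against m^2 / s^2:
  A. kg/J: ✗ does not match
  B. m²/s²: ✓ matches
  C. W/kg: ✗ does not match
  D. J·kg: ✗ does not match
  E. J: ✗ does not match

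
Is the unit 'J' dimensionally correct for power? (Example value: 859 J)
No

power has SI base units: kg * m^2 / s^3
J does NOT reduce to kg * m^2 / s^3; a valid unit for power would be e.g. W.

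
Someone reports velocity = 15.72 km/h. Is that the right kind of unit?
Yes

velocity has SI base units: m / s
km/h reduces to the same SI base units, so it is a valid unit for velocity.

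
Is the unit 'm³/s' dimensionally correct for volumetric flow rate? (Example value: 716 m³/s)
Yes

volumetric flow rate has SI base units: m^3 / s
m³/s reduces to the same SI base units, so it is a valid unit for volumetric flow rate.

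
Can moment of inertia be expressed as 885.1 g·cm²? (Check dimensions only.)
Yes

moment of inertia has SI base units: kg * m^2
g·cm² reduces to the same SI base units, so it is a valid unit for moment of inertia.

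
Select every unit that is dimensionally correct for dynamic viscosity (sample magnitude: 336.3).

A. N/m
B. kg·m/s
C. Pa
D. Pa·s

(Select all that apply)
D

dynamic viscosity has SI base units: kg / (m * s)

Checking each option against kg / (m * s):
  A. N/m: ✗ does not match
  B. kg·m/s: ✗ does not match
  C. Pa: ✗ does not match
  D. Pa·s: ✓ matches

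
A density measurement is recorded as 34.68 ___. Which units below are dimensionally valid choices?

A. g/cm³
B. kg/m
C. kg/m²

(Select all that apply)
A

density has SI base units: kg / m^3

Checking each option against kg / m^3:
  A. g/cm³: ✓ matches
  B. kg/m: ✗ does not match
  C. kg/m²: ✗ does not match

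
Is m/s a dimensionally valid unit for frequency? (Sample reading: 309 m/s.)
No

frequency has SI base units: 1 / s
m/s does NOT reduce to 1 / s; a valid unit for frequency would be e.g. Hz.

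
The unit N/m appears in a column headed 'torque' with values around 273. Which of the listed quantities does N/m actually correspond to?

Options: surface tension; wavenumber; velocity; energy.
surface tension

torque should have units dimensionally equivalent to kg * m^2 / s^2 (e.g. N·m).
The given unit 'N/m' reduces to kg / s^2. Of the listed options, that is the dimensionality of surface tension.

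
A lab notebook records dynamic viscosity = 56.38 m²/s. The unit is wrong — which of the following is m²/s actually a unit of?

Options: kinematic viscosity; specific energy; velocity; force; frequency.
kinematic viscosity

dynamic viscosity should have units dimensionally equivalent to kg / (m * s) (e.g. Pa·s).
The given unit 'm²/s' reduces to m^2 / s. Of the listed options, that is the dimensionality of kinematic viscosity.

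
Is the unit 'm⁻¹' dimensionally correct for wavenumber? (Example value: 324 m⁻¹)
Yes

wavenumber has SI base units: 1 / m
m⁻¹ reduces to the same SI base units, so it is a valid unit for wavenumber.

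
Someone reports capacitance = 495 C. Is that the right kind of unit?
No

capacitance has SI base units: A^2 * s^4 / (kg * m^2)
C does NOT reduce to A^2 * s^4 / (kg * m^2); a valid unit for capacitance would be e.g. F.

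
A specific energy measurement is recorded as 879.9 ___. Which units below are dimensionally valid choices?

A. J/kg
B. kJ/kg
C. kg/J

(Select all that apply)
A, B

specific energy has SI base units: m^2 / s^2

Checking each option against m^2 / s^2:
  A. J/kg: ✓ matches
  B. kJ/kg: ✓ matches
  C. kg/J: ✗ does not match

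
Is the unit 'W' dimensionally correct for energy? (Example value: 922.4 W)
No

energy has SI base units: kg * m^2 / s^2
W does NOT reduce to kg * m^2 / s^2; a valid unit for energy would be e.g. J.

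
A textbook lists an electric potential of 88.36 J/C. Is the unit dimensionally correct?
Yes

electric potential has SI base units: kg * m^2 / (A * s^3)
J/C reduces to the same SI base units, so it is a valid unit for electric potential.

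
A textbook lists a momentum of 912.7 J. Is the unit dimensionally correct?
No

momentum has SI base units: kg * m / s
J does NOT reduce to kg * m / s; a valid unit for momentum would be e.g. kg·m/s.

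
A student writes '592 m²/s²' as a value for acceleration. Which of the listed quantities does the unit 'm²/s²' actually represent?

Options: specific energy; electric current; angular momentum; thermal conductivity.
specific energy

acceleration should have units dimensionally equivalent to m / s^2 (e.g. m/s²).
The given unit 'm²/s²' reduces to m^2 / s^2. Of the listed options, that is the dimensionality of specific energy.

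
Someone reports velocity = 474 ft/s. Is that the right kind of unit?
Yes

velocity has SI base units: m / s
ft/s reduces to the same SI base units, so it is a valid unit for velocity.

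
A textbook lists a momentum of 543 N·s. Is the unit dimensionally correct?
Yes

momentum has SI base units: kg * m / s
N·s reduces to the same SI base units, so it is a valid unit for momentum.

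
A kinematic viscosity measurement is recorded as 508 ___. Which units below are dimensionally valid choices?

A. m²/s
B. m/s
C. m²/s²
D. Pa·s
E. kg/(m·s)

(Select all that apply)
A

kinematic viscosity has SI base units: m^2 / s

Checking each option against m^2 / s:
  A. m²/s: ✓ matches
  B. m/s: ✗ does not match
  C. m²/s²: ✗ does not match
  D. Pa·s: ✗ does not match
  E. kg/(m·s): ✗ does not match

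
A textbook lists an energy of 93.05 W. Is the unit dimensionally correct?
No

energy has SI base units: kg * m^2 / s^2
W does NOT reduce to kg * m^2 / s^2; a valid unit for energy would be e.g. J.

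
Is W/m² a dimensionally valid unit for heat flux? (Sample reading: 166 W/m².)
Yes

heat flux has SI base units: kg / s^3
W/m² reduces to the same SI base units, so it is a valid unit for heat flux.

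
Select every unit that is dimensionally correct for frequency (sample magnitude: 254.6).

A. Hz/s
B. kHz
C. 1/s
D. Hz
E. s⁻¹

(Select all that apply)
B, C, D, E

frequency has SI base units: 1 / s

Checking each option against 1 / s:
  A. Hz/s: ✗ does not match
  B. kHz: ✓ matches
  C. 1/s: ✓ matches
  D. Hz: ✓ matches
  E. s⁻¹: ✓ matches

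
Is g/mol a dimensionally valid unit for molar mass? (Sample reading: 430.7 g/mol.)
Yes

molar mass has SI base units: kg / mol
g/mol reduces to the same SI base units, so it is a valid unit for molar mass.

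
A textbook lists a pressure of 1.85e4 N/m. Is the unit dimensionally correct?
No

pressure has SI base units: kg / (m * s^2)
N/m does NOT reduce to kg / (m * s^2); a valid unit for pressure would be e.g. Pa.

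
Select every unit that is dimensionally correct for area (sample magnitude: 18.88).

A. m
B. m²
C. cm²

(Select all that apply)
B, C

area has SI base units: m^2

Checking each option against m^2:
  A. m: ✗ does not match
  B. m²: ✓ matches
  C. cm²: ✓ matches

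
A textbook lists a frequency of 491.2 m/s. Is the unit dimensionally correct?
No

frequency has SI base units: 1 / s
m/s does NOT reduce to 1 / s; a valid unit for frequency would be e.g. Hz.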